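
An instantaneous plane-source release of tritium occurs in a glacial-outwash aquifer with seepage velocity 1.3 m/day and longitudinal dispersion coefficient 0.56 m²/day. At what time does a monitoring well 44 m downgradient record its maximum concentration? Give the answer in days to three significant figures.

33.5 days

For the 1D instantaneous-source solution, setting ∂C/∂t = 0 at fixed x gives v²t² + 2Dt − x² = 0, so t = (√(D² + v²x²) − D)/v².
√(D² + v²x²) = √(0.56² + 1.3² × 44²) = 57.20; v² = 1.69.
t = (57.20 − 0.56)/1.69 = 33.5 days (vs. the pure-advection estimate x/v = 33.8 d).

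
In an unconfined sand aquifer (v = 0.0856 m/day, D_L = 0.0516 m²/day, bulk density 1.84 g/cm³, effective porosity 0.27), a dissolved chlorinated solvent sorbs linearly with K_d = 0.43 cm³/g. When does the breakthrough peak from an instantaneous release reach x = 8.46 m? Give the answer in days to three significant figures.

Retardation factor R = 1 + ρ_b·K_d/n = 1 + 1.84 × 0.43/0.27 = 3.930.
Sorption retards both mechanisms: v_R = v/R = 0.02178 m/day, D_R = D/R = 0.01313 m²/day.
Peak time from v_R²t² + 2D_R t − x² = 0: t = (√(D_R² + v_R²x²) − D_R)/v_R².
√(D_R² + v_R²x²) = √(0.01313² + 0.02178² × 8.46²) = 0.1847; v_R² = 0.0004744.
t = (0.1847 − 0.01313)/0.0004744 = 362 days.

362 days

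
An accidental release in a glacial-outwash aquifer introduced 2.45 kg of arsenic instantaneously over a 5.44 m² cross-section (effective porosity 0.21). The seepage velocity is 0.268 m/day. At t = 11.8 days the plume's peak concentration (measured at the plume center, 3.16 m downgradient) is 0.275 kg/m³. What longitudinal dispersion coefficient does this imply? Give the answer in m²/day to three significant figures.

At the plume center C_max = M/(n_e·A·√(4πDt)), so D = M²/(4πt·(n_e·A·C_max)²).
n_e·A·C_max = 0.21 × 5.44 × 0.275 = 0.3142 kg/m.
D = 2.45²/(4π × 11.8 × 0.3142²) = 0.410 m²/day.

0.410 m²/day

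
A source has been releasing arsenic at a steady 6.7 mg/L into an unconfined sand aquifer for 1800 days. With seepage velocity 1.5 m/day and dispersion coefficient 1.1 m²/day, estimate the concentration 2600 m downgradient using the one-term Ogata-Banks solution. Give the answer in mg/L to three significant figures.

6.32 mg/L

For a continuous step input, C/C₀ ≈ ½·erfc((x−vt)/(2√(Dt))).
vt = 1.5 × 1800 = 2700 m and 2√(Dt) = 2√(1.1 × 1800) = 88.99 m.
Argument (x−vt)/(2√(Dt)) = (2600 − 2700)/88.99 = -1.124; ½·erfc(-1.124) = 0.9440.
C = 6.7 × 0.9440 = 6.32 mg/L.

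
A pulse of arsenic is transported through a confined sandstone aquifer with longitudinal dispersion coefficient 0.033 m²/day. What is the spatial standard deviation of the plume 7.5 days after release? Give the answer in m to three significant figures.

0.704 m

Dispersive spreading gives a Gaussian with σ² = 2Dt; advection only shifts the center.
σ = √(2 × 0.033 × 7.5) = 0.704 m.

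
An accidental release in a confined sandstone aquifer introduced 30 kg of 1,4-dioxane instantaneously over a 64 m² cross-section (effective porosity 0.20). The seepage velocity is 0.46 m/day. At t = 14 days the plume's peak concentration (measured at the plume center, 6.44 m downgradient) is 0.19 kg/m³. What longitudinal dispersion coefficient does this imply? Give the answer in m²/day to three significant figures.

0.865 m²/day

At the plume center C_max = M/(n_e·A·√(4πDt)), so D = M²/(4πt·(n_e·A·C_max)²).
n_e·A·C_max = 0.20 × 64 × 0.19 = 2.432 kg/m.
D = 30²/(4π × 14 × 2.432²) = 0.865 m²/day.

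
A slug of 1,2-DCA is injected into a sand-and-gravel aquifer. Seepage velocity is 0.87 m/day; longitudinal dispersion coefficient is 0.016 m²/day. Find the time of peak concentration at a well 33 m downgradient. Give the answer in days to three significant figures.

37.9 days

For the 1D instantaneous-source solution, setting ∂C/∂t = 0 at fixed x gives v²t² + 2Dt − x² = 0, so t = (√(D² + v²x²) − D)/v².
√(D² + v²x²) = √(0.016² + 0.87² × 33²) = 28.71; v² = 0.7569.
t = (28.71 − 0.016)/0.7569 = 37.9 days (vs. the pure-advection estimate x/v = 37.9 d).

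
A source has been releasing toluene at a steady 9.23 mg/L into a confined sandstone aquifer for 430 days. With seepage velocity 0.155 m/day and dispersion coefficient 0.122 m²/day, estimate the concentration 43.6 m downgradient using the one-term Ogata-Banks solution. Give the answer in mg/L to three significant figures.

For a continuous step input, C/C₀ ≈ ½·erfc((x−vt)/(2√(Dt))).
vt = 0.155 × 430 = 66.65 m and 2√(Dt) = 2√(0.122 × 430) = 14.49 m.
Argument (x−vt)/(2√(Dt)) = (43.6 − 66.65)/14.49 = -1.591; ½·erfc(-1.591) = 0.9878.
C = 9.23 × 0.9878 = 9.12 mg/L.

9.12 mg/L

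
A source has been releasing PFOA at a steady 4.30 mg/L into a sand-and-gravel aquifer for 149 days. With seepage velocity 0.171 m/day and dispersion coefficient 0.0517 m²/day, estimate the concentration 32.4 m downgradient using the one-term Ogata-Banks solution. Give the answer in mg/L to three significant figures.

For a continuous step input, C/C₀ ≈ ½·erfc((x−vt)/(2√(Dt))).
vt = 0.171 × 149 = 25.479 m and 2√(Dt) = 2√(0.0517 × 149) = 5.551 m.
Argument (x−vt)/(2√(Dt)) = (32.4 − 25.479)/5.551 = 1.247; ½·erfc(1.247) = 0.03891.
C = 4.30 × 0.03891 = 0.167 mg/L.

0.167 mg/L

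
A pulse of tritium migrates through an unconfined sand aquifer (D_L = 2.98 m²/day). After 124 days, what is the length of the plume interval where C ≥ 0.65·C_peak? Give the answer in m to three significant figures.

The plume is Gaussian with σ = √(2Dt) = √(2 × 2.98 × 124) = 27.19 m.
C/C_peak = exp(−Δx²/(2σ²)) = 0.65 ⇒ Δx = σ·√(−2 ln 0.65) = 27.19 × 0.9282 = 25.24 m.
Width = 2Δx = 50.5 m.

50.5 m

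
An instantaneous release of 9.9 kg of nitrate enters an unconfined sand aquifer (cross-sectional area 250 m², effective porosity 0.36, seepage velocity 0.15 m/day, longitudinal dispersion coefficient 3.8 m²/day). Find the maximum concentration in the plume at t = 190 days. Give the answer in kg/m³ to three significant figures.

0.00115 kg/m³

The peak of an instantaneous 1D plume sits at x = vt; there the Gaussian factor is 1 and C_max = M/(n_e·A·√(4πDt)), where n_e·A is the pore area the mass is dissolved in.
√(4πDt) = √(4π × 3.8 × 190) = 95.25 m, so C_max = 9.9/(0.36 × 250 × 95.25) = 0.00115 kg/m³.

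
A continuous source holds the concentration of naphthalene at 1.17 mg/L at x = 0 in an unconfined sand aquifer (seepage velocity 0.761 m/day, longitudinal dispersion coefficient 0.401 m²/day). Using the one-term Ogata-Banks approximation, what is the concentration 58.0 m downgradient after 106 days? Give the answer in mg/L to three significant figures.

1.16 mg/L

For a continuous step input, C/C₀ ≈ ½·erfc((x−vt)/(2√(Dt))).
vt = 0.761 × 106 = 80.666 m and 2√(Dt) = 2√(0.401 × 106) = 13.04 m.
Argument (x−vt)/(2√(Dt)) = (58.0 − 80.666)/13.04 = -1.738; ½·erfc(-1.738) = 0.9930.
C = 1.17 × 0.9930 = 1.16 mg/L.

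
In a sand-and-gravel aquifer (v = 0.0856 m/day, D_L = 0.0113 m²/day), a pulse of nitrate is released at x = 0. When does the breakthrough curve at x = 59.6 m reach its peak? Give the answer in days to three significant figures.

For the 1D instantaneous-source solution, setting ∂C/∂t = 0 at fixed x gives v²t² + 2Dt − x² = 0, so t = (√(D² + v²x²) − D)/v².
√(D² + v²x²) = √(0.0113² + 0.0856² × 59.6²) = 5.102; v² = 0.00732736.
t = (5.102 − 0.0113)/0.00732736 = 695 days (vs. the pure-advection estimate x/v = 696 d).

695 days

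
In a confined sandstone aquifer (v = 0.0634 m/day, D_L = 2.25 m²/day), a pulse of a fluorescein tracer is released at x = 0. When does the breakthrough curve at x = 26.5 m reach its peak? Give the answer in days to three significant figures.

For the 1D instantaneous-source solution, setting ∂C/∂t = 0 at fixed x gives v²t² + 2Dt − x² = 0, so t = (√(D² + v²x²) − D)/v².
√(D² + v²x²) = √(2.25² + 0.0634² × 26.5²) = 2.808; v² = 0.00401956.
t = (2.808 − 2.25)/0.00401956 = 139 days (vs. the pure-advection estimate x/v = 418 d).

139 days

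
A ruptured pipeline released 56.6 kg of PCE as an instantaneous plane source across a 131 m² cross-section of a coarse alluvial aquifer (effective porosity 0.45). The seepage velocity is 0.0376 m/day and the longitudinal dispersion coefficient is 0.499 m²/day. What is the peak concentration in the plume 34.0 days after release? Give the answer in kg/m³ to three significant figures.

0.0658 kg/m³

The peak of an instantaneous 1D plume sits at x = vt; there the Gaussian factor is 1 and C_max = M/(n_e·A·√(4πDt)), where n_e·A is the pore area the mass is dissolved in.
√(4πDt) = √(4π × 0.499 × 34.0) = 14.60 m, so C_max = 56.6/(0.45 × 131 × 14.60) = 0.0658 kg/m³.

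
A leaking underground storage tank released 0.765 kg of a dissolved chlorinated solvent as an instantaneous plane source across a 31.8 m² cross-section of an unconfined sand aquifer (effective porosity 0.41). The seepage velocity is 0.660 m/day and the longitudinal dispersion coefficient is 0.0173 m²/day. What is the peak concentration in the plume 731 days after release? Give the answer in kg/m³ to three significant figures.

0.00465 kg/m³

The peak of an instantaneous 1D plume sits at x = vt; there the Gaussian factor is 1 and C_max = M/(n_e·A·√(4πDt)), where n_e·A is the pore area the mass is dissolved in.
√(4πDt) = √(4π × 0.0173 × 731) = 12.61 m, so C_max = 0.765/(0.41 × 31.8 × 12.61) = 0.00465 kg/m³.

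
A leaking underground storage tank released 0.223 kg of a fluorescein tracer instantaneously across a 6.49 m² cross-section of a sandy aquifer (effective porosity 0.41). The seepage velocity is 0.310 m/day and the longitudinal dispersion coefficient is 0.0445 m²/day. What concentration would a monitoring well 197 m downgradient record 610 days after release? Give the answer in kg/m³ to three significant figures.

0.00255 kg/m³

For an instantaneous plane source, C(x,t) = M/(n_e·A·√(4πDt)) · exp(−(x−vt)²/(4Dt)), with n_e·A the pore (flow) area.
Plume center vt = 0.310 × 610 = 189.1 m, so the well at 197 m is 7.9 m downgradient of the peak.
√(4πDt) = 18.47 m, giving peak height M/(n_e·A·√(4πDt)) = 0.223/(0.41 × 6.49 × 18.47) = 0.004537 kg/m³.
(x−vt)²/(4Dt) = (7.9)²/(4 × 0.0445 × 610) = 0.5748; exp(−0.5748) = 0.5628.
C = 0.004537 × 0.5628 = 0.00255 kg/m³.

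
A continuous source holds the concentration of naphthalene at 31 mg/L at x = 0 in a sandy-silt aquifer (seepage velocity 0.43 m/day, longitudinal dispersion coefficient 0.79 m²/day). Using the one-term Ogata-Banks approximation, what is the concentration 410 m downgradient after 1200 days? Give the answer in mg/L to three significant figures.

30.8 mg/L

For a continuous step input, C/C₀ ≈ ½·erfc((x−vt)/(2√(Dt))).
vt = 0.43 × 1200 = 516 m and 2√(Dt) = 2√(0.79 × 1200) = 61.58 m.
Argument (x−vt)/(2√(Dt)) = (410 − 516)/61.58 = -1.721; ½·erfc(-1.721) = 0.9925.
C = 31 × 0.9925 = 30.8 mg/L.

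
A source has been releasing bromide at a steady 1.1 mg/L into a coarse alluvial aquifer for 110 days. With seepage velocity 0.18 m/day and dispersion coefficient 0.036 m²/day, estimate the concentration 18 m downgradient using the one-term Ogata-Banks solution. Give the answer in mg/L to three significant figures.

For a continuous step input, C/C₀ ≈ ½·erfc((x−vt)/(2√(Dt))).
vt = 0.18 × 110 = 19.8 m and 2√(Dt) = 2√(0.036 × 110) = 3.980 m.
Argument (x−vt)/(2√(Dt)) = (18 − 19.8)/3.980 = -0.4523; ½·erfc(-0.4523) = 0.7388.
C = 1.1 × 0.7388 = 0.813 mg/L.

0.813 mg/L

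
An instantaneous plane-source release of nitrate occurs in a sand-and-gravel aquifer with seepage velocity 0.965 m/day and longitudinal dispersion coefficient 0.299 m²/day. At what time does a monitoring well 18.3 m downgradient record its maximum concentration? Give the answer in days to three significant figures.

18.6 days

For the 1D instantaneous-source solution, setting ∂C/∂t = 0 at fixed x gives v²t² + 2Dt − x² = 0, so t = (√(D² + v²x²) − D)/v².
√(D² + v²x²) = √(0.299² + 0.965² × 18.3²) = 17.66; v² = 0.931225.
t = (17.66 − 0.299)/0.931225 = 18.6 days (vs. the pure-advection estimate x/v = 19.0 d).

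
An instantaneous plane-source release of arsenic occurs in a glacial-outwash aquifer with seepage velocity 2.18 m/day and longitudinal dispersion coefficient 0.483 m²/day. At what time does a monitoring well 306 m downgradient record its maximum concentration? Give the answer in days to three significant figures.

140 days

For the 1D instantaneous-source solution, setting ∂C/∂t = 0 at fixed x gives v²t² + 2Dt − x² = 0, so t = (√(D² + v²x²) − D)/v².
√(D² + v²x²) = √(0.483² + 2.18² × 306²) = 667.1; v² = 4.7524.
t = (667.1 − 0.483)/4.7524 = 140 days (vs. the pure-advection estimate x/v = 140 d).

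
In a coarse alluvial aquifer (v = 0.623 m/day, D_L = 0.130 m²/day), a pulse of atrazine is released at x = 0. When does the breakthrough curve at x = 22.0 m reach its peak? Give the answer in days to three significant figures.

35.0 days

For the 1D instantaneous-source solution, setting ∂C/∂t = 0 at fixed x gives v²t² + 2Dt − x² = 0, so t = (√(D² + v²x²) − D)/v².
√(D² + v²x²) = √(0.130² + 0.623² × 22.0²) = 13.71; v² = 0.388129.
t = (13.71 − 0.130)/0.388129 = 35.0 days (vs. the pure-advection estimate x/v = 35.3 d).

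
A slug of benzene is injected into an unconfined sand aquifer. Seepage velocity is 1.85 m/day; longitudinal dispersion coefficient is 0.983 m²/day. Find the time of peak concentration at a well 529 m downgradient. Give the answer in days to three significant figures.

For the 1D instantaneous-source solution, setting ∂C/∂t = 0 at fixed x gives v²t² + 2Dt − x² = 0, so t = (√(D² + v²x²) − D)/v².
√(D² + v²x²) = √(0.983² + 1.85² × 529²) = 978.7; v² = 3.4225.
t = (978.7 − 0.983)/3.4225 = 286 days (vs. the pure-advection estimate x/v = 286 d).

286 days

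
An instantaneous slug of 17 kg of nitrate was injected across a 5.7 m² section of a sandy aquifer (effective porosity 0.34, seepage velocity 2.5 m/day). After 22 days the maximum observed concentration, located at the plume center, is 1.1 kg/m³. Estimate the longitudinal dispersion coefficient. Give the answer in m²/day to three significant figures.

0.230 m²/day

At the plume center C_max = M/(n_e·A·√(4πDt)), so D = M²/(4πt·(n_e·A·C_max)²).
n_e·A·C_max = 0.34 × 5.7 × 1.1 = 2.132 kg/m.
D = 17²/(4π × 22 × 2.132²) = 0.230 m²/day.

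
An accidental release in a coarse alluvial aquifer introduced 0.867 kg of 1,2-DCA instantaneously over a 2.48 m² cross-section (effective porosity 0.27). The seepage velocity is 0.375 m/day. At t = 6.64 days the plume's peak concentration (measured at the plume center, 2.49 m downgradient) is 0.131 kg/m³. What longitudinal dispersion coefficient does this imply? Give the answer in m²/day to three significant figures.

1.17 m²/day

At the plume center C_max = M/(n_e·A·√(4πDt)), so D = M²/(4πt·(n_e·A·C_max)²).
n_e·A·C_max = 0.27 × 2.48 × 0.131 = 0.08772 kg/m.
D = 0.867²/(4π × 6.64 × 0.08772²) = 1.17 m²/day.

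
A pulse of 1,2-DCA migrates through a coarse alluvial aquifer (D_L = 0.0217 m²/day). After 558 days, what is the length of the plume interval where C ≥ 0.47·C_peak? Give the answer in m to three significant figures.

The plume is Gaussian with σ = √(2Dt) = √(2 × 0.0217 × 558) = 4.921 m.
C/C_peak = exp(−Δx²/(2σ²)) = 0.47 ⇒ Δx = σ·√(−2 ln 0.47) = 4.921 × 1.229 = 6.048 m.
Width = 2Δx = 12.1 m.

12.1 m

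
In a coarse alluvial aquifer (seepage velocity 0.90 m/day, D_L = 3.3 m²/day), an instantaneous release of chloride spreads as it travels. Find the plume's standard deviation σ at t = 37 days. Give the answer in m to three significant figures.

Dispersive spreading gives a Gaussian with σ² = 2Dt; advection only shifts the center.
σ = √(2 × 3.3 × 37) = 15.6 m.

15.6 m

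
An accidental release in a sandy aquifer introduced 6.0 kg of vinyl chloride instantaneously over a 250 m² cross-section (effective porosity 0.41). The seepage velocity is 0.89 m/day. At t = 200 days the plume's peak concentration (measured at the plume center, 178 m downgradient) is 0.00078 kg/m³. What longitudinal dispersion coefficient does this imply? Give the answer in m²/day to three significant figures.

2.24 m²/day

At the plume center C_max = M/(n_e·A·√(4πDt)), so D = M²/(4πt·(n_e·A·C_max)²).
n_e·A·C_max = 0.41 × 250 × 0.00078 = 0.07995 kg/m.
D = 6.0²/(4π × 200 × 0.07995²) = 2.24 m²/day.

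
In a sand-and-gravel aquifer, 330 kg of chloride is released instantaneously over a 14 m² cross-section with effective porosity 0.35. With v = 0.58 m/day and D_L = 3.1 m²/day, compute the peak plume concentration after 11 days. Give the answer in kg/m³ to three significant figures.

3.25 kg/m³

The peak of an instantaneous 1D plume sits at x = vt; there the Gaussian factor is 1 and C_max = M/(n_e·A·√(4πDt)), where n_e·A is the pore area the mass is dissolved in.
√(4πDt) = √(4π × 3.1 × 11) = 20.70 m, so C_max = 330/(0.35 × 14 × 20.70) = 3.25 kg/m³.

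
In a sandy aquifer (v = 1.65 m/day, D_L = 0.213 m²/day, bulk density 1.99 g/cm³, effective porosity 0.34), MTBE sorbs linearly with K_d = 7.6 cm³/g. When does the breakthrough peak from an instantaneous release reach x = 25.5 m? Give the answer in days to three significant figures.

699 days

Retardation factor R = 1 + ρ_b·K_d/n = 1 + 1.99 × 7.6/0.34 = 45.48.
Sorption retards both mechanisms: v_R = v/R = 0.03628 m/day, D_R = D/R = 0.004683 m²/day.
Peak time from v_R²t² + 2D_R t − x² = 0: t = (√(D_R² + v_R²x²) − D_R)/v_R².
√(D_R² + v_R²x²) = √(0.004683² + 0.03628² × 25.5²) = 0.9252; v_R² = 0.001316.
t = (0.9252 − 0.004683)/0.001316 = 699 days.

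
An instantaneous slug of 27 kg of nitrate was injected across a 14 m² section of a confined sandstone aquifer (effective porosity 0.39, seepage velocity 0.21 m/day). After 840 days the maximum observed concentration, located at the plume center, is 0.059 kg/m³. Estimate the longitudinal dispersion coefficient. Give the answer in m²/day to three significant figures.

At the plume center C_max = M/(n_e·A·√(4πDt)), so D = M²/(4πt·(n_e·A·C_max)²).
n_e·A·C_max = 0.39 × 14 × 0.059 = 0.3221 kg/m.
D = 27²/(4π × 840 × 0.3221²) = 0.666 m²/day.

0.666 m²/day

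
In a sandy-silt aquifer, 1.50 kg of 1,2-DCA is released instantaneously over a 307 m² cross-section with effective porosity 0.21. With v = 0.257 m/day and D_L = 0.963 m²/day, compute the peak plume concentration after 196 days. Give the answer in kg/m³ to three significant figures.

The peak of an instantaneous 1D plume sits at x = vt; there the Gaussian factor is 1 and C_max = M/(n_e·A·√(4πDt)), where n_e·A is the pore area the mass is dissolved in.
√(4πDt) = √(4π × 0.963 × 196) = 48.70 m, so C_max = 1.50/(0.21 × 307 × 48.70) = 0.000478 kg/m³.

0.000478 kg/m³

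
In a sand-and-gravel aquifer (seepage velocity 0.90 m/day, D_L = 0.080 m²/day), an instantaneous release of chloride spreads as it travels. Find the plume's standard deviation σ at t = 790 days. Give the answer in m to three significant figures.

Dispersive spreading gives a Gaussian with σ² = 2Dt; advection only shifts the center.
σ = √(2 × 0.080 × 790) = 11.2 m.

11.2 m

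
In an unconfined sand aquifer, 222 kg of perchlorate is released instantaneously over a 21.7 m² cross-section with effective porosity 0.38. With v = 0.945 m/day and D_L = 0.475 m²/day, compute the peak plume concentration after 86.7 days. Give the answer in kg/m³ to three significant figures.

1.18 kg/m³

The peak of an instantaneous 1D plume sits at x = vt; there the Gaussian factor is 1 and C_max = M/(n_e·A·√(4πDt)), where n_e·A is the pore area the mass is dissolved in.
√(4πDt) = √(4π × 0.475 × 86.7) = 22.75 m, so C_max = 222/(0.38 × 21.7 × 22.75) = 1.18 kg/m³.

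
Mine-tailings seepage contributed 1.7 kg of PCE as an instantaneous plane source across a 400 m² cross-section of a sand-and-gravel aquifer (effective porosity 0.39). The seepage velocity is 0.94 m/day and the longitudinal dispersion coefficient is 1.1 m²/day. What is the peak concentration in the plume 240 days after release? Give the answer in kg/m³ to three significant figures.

The peak of an instantaneous 1D plume sits at x = vt; there the Gaussian factor is 1 and C_max = M/(n_e·A·√(4πDt)), where n_e·A is the pore area the mass is dissolved in.
√(4πDt) = √(4π × 1.1 × 240) = 57.60 m, so C_max = 1.7/(0.39 × 400 × 57.60) = 0.000189 kg/m³.

0.000189 kg/m³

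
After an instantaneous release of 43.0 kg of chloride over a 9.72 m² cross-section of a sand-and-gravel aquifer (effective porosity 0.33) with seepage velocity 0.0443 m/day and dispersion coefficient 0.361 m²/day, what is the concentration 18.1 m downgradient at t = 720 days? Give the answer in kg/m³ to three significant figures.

For an instantaneous plane source, C(x,t) = M/(n_e·A·√(4πDt)) · exp(−(x−vt)²/(4Dt)), with n_e·A the pore (flow) area.
Plume center vt = 0.0443 × 720 = 31.896 m, so the well at 18.1 m is 13.796 m upgradient of the peak.
√(4πDt) = 57.15 m, giving peak height M/(n_e·A·√(4πDt)) = 43.0/(0.33 × 9.72 × 57.15) = 0.2346 kg/m³.
(x−vt)²/(4Dt) = (-13.796)²/(4 × 0.361 × 720) = 0.1831; exp(−0.1831) = 0.8327.
C = 0.2346 × 0.8327 = 0.195 kg/m³.

0.195 kg/m³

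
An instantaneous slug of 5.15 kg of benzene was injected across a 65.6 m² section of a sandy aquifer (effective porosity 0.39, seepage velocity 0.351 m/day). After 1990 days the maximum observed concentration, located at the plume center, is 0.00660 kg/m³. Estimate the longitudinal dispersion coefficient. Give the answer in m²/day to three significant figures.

At the plume center C_max = M/(n_e·A·√(4πDt)), so D = M²/(4πt·(n_e·A·C_max)²).
n_e·A·C_max = 0.39 × 65.6 × 0.00660 = 0.1689 kg/m.
D = 5.15²/(4π × 1990 × 0.1689²) = 0.0372 m²/day.

0.0372 m²/day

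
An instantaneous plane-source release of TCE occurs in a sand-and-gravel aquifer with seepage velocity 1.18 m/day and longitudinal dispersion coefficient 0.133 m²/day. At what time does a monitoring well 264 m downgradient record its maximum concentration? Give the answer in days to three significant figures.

For the 1D instantaneous-source solution, setting ∂C/∂t = 0 at fixed x gives v²t² + 2Dt − x² = 0, so t = (√(D² + v²x²) − D)/v².
√(D² + v²x²) = √(0.133² + 1.18² × 264²) = 311.5; v² = 1.3924.
t = (311.5 − 0.133)/1.3924 = 224 days (vs. the pure-advection estimate x/v = 224 d).

224 days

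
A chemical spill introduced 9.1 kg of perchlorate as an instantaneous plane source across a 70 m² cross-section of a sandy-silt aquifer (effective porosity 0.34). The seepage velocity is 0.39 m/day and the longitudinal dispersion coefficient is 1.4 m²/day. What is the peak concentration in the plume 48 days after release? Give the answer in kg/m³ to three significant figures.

The peak of an instantaneous 1D plume sits at x = vt; there the Gaussian factor is 1 and C_max = M/(n_e·A·√(4πDt)), where n_e·A is the pore area the mass is dissolved in.
√(4πDt) = √(4π × 1.4 × 48) = 29.06 m, so C_max = 9.1/(0.34 × 70 × 29.06) = 0.0132 kg/m³.

0.0132 kg/m³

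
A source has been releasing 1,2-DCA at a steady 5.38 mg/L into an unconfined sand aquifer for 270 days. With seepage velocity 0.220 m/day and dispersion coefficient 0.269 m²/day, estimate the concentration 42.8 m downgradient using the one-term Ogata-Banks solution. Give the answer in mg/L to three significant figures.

4.93 mg/L

For a continuous step input, C/C₀ ≈ ½·erfc((x−vt)/(2√(Dt))).
vt = 0.220 × 270 = 59.4 m and 2√(Dt) = 2√(0.269 × 270) = 17.04 m.
Argument (x−vt)/(2√(Dt)) = (42.8 − 59.4)/17.04 = -0.9742; ½·erfc(-0.9742) = 0.9159.
C = 5.38 × 0.9159 = 4.93 mg/L.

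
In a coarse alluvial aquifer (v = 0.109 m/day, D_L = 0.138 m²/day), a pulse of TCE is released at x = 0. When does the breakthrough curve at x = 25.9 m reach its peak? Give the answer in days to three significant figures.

226 days

For the 1D instantaneous-source solution, setting ∂C/∂t = 0 at fixed x gives v²t² + 2Dt − x² = 0, so t = (√(D² + v²x²) − D)/v².
√(D² + v²x²) = √(0.138² + 0.109² × 25.9²) = 2.826; v² = 0.011881.
t = (2.826 − 0.138)/0.011881 = 226 days (vs. the pure-advection estimate x/v = 238 d).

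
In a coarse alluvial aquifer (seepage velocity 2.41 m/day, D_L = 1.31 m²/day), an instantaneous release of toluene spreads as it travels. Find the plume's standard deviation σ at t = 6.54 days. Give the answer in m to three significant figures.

Dispersive spreading gives a Gaussian with σ² = 2Dt; advection only shifts the center.
σ = √(2 × 1.31 × 6.54) = 4.14 m.

4.14 m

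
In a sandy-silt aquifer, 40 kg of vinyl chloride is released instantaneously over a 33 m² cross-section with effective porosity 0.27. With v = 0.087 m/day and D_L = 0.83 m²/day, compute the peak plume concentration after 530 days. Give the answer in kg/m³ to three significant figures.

0.0604 kg/m³

The peak of an instantaneous 1D plume sits at x = vt; there the Gaussian factor is 1 and C_max = M/(n_e·A·√(4πDt)), where n_e·A is the pore area the mass is dissolved in.
√(4πDt) = √(4π × 0.83 × 530) = 74.35 m, so C_max = 40/(0.27 × 33 × 74.35) = 0.0604 kg/m³.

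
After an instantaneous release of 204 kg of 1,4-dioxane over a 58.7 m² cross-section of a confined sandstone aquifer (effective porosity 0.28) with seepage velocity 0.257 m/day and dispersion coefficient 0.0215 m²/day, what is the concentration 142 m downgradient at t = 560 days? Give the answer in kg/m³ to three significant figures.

For an instantaneous plane source, C(x,t) = M/(n_e·A·√(4πDt)) · exp(−(x−vt)²/(4Dt)), with n_e·A the pore (flow) area.
Plume center vt = 0.257 × 560 = 143.92 m, so the well at 142 m is 1.92 m upgradient of the peak.
√(4πDt) = 12.30 m, giving peak height M/(n_e·A·√(4πDt)) = 204/(0.28 × 58.7 × 12.30) = 1.009 kg/m³.
(x−vt)²/(4Dt) = (-1.92)²/(4 × 0.0215 × 560) = 0.07654; exp(−0.07654) = 0.9263.
C = 1.009 × 0.9263 = 0.935 kg/m³.

0.935 kg/m³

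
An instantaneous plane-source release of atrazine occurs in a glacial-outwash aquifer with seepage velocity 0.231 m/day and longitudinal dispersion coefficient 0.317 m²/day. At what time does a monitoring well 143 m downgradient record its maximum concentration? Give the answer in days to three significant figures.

613 days

For the 1D instantaneous-source solution, setting ∂C/∂t = 0 at fixed x gives v²t² + 2Dt − x² = 0, so t = (√(D² + v²x²) − D)/v².
√(D² + v²x²) = √(0.317² + 0.231² × 143²) = 33.03; v² = 0.053361.
t = (33.03 − 0.317)/0.053361 = 613 days (vs. the pure-advection estimate x/v = 619 d).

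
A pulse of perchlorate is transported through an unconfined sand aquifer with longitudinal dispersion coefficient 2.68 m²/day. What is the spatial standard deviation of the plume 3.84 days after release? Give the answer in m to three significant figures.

4.54 m

Dispersive spreading gives a Gaussian with σ² = 2Dt; advection only shifts the center.
σ = √(2 × 2.68 × 3.84) = 4.54 m.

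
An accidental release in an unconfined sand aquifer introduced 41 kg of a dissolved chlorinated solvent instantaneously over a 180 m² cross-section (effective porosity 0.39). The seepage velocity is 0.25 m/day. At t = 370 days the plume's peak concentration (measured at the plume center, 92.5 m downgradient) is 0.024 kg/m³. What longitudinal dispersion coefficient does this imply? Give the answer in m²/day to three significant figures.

0.127 m²/day

At the plume center C_max = M/(n_e·A·√(4πDt)), so D = M²/(4πt·(n_e·A·C_max)²).
n_e·A·C_max = 0.39 × 180 × 0.024 = 1.685 kg/m.
D = 41²/(4π × 370 × 1.685²) = 0.127 m²/day.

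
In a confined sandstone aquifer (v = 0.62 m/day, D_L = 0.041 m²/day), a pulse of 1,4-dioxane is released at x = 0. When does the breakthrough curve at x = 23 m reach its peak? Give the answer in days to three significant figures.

For the 1D instantaneous-source solution, setting ∂C/∂t = 0 at fixed x gives v²t² + 2Dt − x² = 0, so t = (√(D² + v²x²) − D)/v².
√(D² + v²x²) = √(0.041² + 0.62² × 23²) = 14.26; v² = 0.3844.
t = (14.26 − 0.041)/0.3844 = 37.0 days (vs. the pure-advection estimate x/v = 37.1 d).

37.0 days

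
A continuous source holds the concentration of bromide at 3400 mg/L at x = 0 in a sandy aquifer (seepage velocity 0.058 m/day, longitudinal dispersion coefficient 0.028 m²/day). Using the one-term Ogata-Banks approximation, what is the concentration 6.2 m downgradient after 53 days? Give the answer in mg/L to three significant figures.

For a continuous step input, C/C₀ ≈ ½·erfc((x−vt)/(2√(Dt))).
vt = 0.058 × 53 = 3.074 m and 2√(Dt) = 2√(0.028 × 53) = 2.436 m.
Argument (x−vt)/(2√(Dt)) = (6.2 − 3.074)/2.436 = 1.283; ½·erfc(1.283) = 0.03481.
C = 3400 × 0.03481 = 118 mg/L.

118 mg/L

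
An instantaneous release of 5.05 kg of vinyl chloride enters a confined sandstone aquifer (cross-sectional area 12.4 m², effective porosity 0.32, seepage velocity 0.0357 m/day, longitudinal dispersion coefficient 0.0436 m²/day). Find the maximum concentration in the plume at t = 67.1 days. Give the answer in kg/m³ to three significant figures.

The peak of an instantaneous 1D plume sits at x = vt; there the Gaussian factor is 1 and C_max = M/(n_e·A·√(4πDt)), where n_e·A is the pore area the mass is dissolved in.
√(4πDt) = √(4π × 0.0436 × 67.1) = 6.063 m, so C_max = 5.05/(0.32 × 12.4 × 6.063) = 0.210 kg/m³.

0.210 kg/m³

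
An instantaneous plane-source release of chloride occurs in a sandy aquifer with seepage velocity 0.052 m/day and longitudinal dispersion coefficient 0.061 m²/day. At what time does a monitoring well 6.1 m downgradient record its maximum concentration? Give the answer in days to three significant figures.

For the 1D instantaneous-source solution, setting ∂C/∂t = 0 at fixed x gives v²t² + 2Dt − x² = 0, so t = (√(D² + v²x²) − D)/v².
√(D² + v²x²) = √(0.061² + 0.052² × 6.1²) = 0.3230; v² = 0.002704.
t = (0.3230 − 0.061)/0.002704 = 96.9 days (vs. the pure-advection estimate x/v = 117 d).

96.9 days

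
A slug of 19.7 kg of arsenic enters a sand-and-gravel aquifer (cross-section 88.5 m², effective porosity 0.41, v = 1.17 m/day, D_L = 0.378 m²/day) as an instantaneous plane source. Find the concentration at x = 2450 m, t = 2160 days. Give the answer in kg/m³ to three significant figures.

For an instantaneous plane source, C(x,t) = M/(n_e·A·√(4πDt)) · exp(−(x−vt)²/(4Dt)), with n_e·A the pore (flow) area.
Plume center vt = 1.17 × 2160 = 2527.2 m, so the well at 2450 m is 77.2 m upgradient of the peak.
√(4πDt) = 101.3 m, giving peak height M/(n_e·A·√(4πDt)) = 19.7/(0.41 × 88.5 × 101.3) = 0.005360 kg/m³.
(x−vt)²/(4Dt) = (-77.2)²/(4 × 0.378 × 2160) = 1.825; exp(−1.825) = 0.1612.
C = 0.005360 × 0.1612 = 0.000864 kg/m³.

0.000864 kg/m³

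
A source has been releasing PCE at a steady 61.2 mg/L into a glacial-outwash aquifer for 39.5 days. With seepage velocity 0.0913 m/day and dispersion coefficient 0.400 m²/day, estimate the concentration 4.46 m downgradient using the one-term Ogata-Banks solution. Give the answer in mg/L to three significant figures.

26.9 mg/L

For a continuous step input, C/C₀ ≈ ½·erfc((x−vt)/(2√(Dt))).
vt = 0.0913 × 39.5 = 3.60635 m and 2√(Dt) = 2√(0.400 × 39.5) = 7.950 m.
Argument (x−vt)/(2√(Dt)) = (4.46 − 3.60635)/7.950 = 0.1074; ½·erfc(0.1074) = 0.4396.
C = 61.2 × 0.4396 = 26.9 mg/L.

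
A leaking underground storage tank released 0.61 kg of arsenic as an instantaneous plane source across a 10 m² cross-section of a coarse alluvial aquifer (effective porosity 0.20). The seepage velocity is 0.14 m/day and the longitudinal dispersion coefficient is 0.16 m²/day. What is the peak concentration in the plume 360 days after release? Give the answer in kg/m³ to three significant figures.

0.0113 kg/m³

The peak of an instantaneous 1D plume sits at x = vt; there the Gaussian factor is 1 and C_max = M/(n_e·A·√(4πDt)), where n_e·A is the pore area the mass is dissolved in.
√(4πDt) = √(4π × 0.16 × 360) = 26.90 m, so C_max = 0.61/(0.20 × 10 × 26.90) = 0.0113 kg/m³.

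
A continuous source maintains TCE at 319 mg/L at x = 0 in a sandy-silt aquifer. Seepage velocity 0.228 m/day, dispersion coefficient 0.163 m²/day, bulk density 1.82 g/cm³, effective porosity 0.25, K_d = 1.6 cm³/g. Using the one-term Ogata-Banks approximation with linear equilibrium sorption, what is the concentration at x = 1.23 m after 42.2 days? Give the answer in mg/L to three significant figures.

Retardation factor R = 1 + ρ_b·K_d/n = 1 + 1.82 × 1.6/0.25 = 12.65.
Sorption retards both mechanisms: v_R = v/R = 0.01802 m/day, D_R = D/R = 0.01289 m²/day.
v_R·t = 0.01802 × 42.2 = 0.760444 m; 2√(D_R t) = 1.475 m; argument = (1.23 − 0.760444)/1.475 = 0.3183.
C = C₀ × ½·erfc(0.3183) = 319 × 0.3263 = 104 mg/L.

104 mg/L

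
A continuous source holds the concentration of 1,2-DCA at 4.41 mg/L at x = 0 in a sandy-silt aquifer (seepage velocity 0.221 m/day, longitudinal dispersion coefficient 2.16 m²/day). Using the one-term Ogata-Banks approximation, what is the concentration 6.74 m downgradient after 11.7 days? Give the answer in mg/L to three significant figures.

For a continuous step input, C/C₀ ≈ ½·erfc((x−vt)/(2√(Dt))).
vt = 0.221 × 11.7 = 2.5857 m and 2√(Dt) = 2√(2.16 × 11.7) = 10.05 m.
Argument (x−vt)/(2√(Dt)) = (6.74 − 2.5857)/10.05 = 0.4134; ½·erfc(0.4134) = 0.2794.
C = 4.41 × 0.2794 = 1.23 mg/L.

1.23 mg/L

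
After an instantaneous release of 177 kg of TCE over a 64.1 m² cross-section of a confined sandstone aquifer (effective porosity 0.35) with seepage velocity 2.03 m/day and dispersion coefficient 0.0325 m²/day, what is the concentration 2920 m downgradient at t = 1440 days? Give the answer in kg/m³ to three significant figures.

0.308 kg/m³

For an instantaneous plane source, C(x,t) = M/(n_e·A·√(4πDt)) · exp(−(x−vt)²/(4Dt)), with n_e·A the pore (flow) area.
Plume center vt = 2.03 × 1440 = 2923.2 m, so the well at 2920 m is 3.2 m upgradient of the peak.
√(4πDt) = 24.25 m, giving peak height M/(n_e·A·√(4πDt)) = 177/(0.35 × 64.1 × 24.25) = 0.3253 kg/m³.
(x−vt)²/(4Dt) = (-3.2)²/(4 × 0.0325 × 1440) = 0.05470; exp(−0.05470) = 0.9468.
C = 0.3253 × 0.9468 = 0.308 kg/m³.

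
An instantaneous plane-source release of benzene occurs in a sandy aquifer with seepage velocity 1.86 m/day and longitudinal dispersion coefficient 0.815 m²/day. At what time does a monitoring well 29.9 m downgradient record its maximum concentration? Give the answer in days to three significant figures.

15.8 days

For the 1D instantaneous-source solution, setting ∂C/∂t = 0 at fixed x gives v²t² + 2Dt − x² = 0, so t = (√(D² + v²x²) − D)/v².
√(D² + v²x²) = √(0.815² + 1.86² × 29.9²) = 55.62; v² = 3.4596.
t = (55.62 − 0.815)/3.4596 = 15.8 days (vs. the pure-advection estimate x/v = 16.1 d).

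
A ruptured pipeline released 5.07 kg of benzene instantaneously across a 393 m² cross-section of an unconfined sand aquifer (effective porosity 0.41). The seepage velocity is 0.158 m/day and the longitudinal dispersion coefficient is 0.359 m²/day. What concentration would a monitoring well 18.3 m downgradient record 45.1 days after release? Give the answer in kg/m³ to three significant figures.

0.000321 kg/m³

For an instantaneous plane source, C(x,t) = M/(n_e·A·√(4πDt)) · exp(−(x−vt)²/(4Dt)), with n_e·A the pore (flow) area.
Plume center vt = 0.158 × 45.1 = 7.1258 m, so the well at 18.3 m is 11.1742 m downgradient of the peak.
√(4πDt) = 14.26 m, giving peak height M/(n_e·A·√(4πDt)) = 5.07/(0.41 × 393 × 14.26) = 0.002207 kg/m³.
(x−vt)²/(4Dt) = (11.1742)²/(4 × 0.359 × 45.1) = 1.928; exp(−1.928) = 0.1454.
C = 0.002207 × 0.1454 = 0.000321 kg/m³.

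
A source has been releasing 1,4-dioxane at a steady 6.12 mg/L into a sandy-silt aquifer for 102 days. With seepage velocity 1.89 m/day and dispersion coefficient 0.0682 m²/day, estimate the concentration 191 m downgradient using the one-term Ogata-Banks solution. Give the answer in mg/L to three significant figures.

For a continuous step input, C/C₀ ≈ ½·erfc((x−vt)/(2√(Dt))).
vt = 1.89 × 102 = 192.78 m and 2√(Dt) = 2√(0.0682 × 102) = 5.275 m.
Argument (x−vt)/(2√(Dt)) = (191 − 192.78)/5.275 = -0.3374; ½·erfc(-0.3374) = 0.6834.
C = 6.12 × 0.6834 = 4.18 mg/L.

4.18 mg/L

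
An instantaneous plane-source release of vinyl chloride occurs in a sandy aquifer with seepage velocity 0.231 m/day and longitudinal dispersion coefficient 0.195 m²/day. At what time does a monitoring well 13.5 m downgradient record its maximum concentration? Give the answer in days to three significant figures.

54.9 days

For the 1D instantaneous-source solution, setting ∂C/∂t = 0 at fixed x gives v²t² + 2Dt − x² = 0, so t = (√(D² + v²x²) − D)/v².
√(D² + v²x²) = √(0.195² + 0.231² × 13.5²) = 3.125; v² = 0.053361.
t = (3.125 − 0.195)/0.053361 = 54.9 days (vs. the pure-advection estimate x/v = 58.4 d).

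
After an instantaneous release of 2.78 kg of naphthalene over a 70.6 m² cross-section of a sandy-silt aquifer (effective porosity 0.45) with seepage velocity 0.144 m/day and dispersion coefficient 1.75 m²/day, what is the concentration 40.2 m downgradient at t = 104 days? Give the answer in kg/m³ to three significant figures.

0.000764 kg/m³

For an instantaneous plane source, C(x,t) = M/(n_e·A·√(4πDt)) · exp(−(x−vt)²/(4Dt)), with n_e·A the pore (flow) area.
Plume center vt = 0.144 × 104 = 14.976 m, so the well at 40.2 m is 25.224 m downgradient of the peak.
√(4πDt) = 47.82 m, giving peak height M/(n_e·A·√(4πDt)) = 2.78/(0.45 × 70.6 × 47.82) = 0.001830 kg/m³.
(x−vt)²/(4Dt) = (25.224)²/(4 × 1.75 × 104) = 0.8740; exp(−0.8740) = 0.4173.
C = 0.001830 × 0.4173 = 0.000764 kg/m³.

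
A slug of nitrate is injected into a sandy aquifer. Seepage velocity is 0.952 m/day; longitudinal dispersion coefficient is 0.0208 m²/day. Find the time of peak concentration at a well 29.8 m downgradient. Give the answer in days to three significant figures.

For the 1D instantaneous-source solution, setting ∂C/∂t = 0 at fixed x gives v²t² + 2Dt − x² = 0, so t = (√(D² + v²x²) − D)/v².
√(D² + v²x²) = √(0.0208² + 0.952² × 29.8²) = 28.37; v² = 0.906304.
t = (28.37 − 0.0208)/0.906304 = 31.3 days (vs. the pure-advection estimate x/v = 31.3 d).

31.3 days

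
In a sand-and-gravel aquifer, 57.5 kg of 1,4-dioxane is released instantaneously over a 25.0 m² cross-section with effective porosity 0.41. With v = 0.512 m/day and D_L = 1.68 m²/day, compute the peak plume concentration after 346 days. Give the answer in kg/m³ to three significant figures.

0.0656 kg/m³

The peak of an instantaneous 1D plume sits at x = vt; there the Gaussian factor is 1 and C_max = M/(n_e·A·√(4πDt)), where n_e·A is the pore area the mass is dissolved in.
√(4πDt) = √(4π × 1.68 × 346) = 85.47 m, so C_max = 57.5/(0.41 × 25.0 × 85.47) = 0.0656 kg/m³.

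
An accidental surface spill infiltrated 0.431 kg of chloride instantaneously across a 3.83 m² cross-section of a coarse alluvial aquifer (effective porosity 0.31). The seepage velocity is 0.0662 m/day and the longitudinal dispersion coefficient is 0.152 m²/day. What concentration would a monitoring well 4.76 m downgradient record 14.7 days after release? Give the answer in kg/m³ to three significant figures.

0.0138 kg/m³

For an instantaneous plane source, C(x,t) = M/(n_e·A·√(4πDt)) · exp(−(x−vt)²/(4Dt)), with n_e·A the pore (flow) area.
Plume center vt = 0.0662 × 14.7 = 0.97314 m, so the well at 4.76 m is 3.78686 m downgradient of the peak.
√(4πDt) = 5.299 m, giving peak height M/(n_e·A·√(4πDt)) = 0.431/(0.31 × 3.83 × 5.299) = 0.06851 kg/m³.
(x−vt)²/(4Dt) = (3.78686)²/(4 × 0.152 × 14.7) = 1.604; exp(−1.604) = 0.2011.
C = 0.06851 × 0.2011 = 0.0138 kg/m³.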